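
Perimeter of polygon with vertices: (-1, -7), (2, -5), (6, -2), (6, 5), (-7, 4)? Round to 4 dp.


Sides: (-1, -7)->(2, -5): sqrt(13) = 3.605551, (2, -5)->(6, -2): sqrt(25) = 5, (6, -2)->(6, 5): sqrt(49) = 7, (6, 5)->(-7, 4): sqrt(170) = 13.038405, (-7, 4)->(-1, -7): sqrt(157) = 12.529964
Sum = 41.17392
Perimeter = 41.1739

41.1739


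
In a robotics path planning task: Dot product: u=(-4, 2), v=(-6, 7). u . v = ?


u . v = u_x*v_x + u_y*v_y = (-4)*(-6) + 2*7
= 24 + 14 = 38

38


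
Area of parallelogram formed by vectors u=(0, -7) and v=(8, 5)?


|u x v| = |0*5 - (-7)*8|
= |0 - (-56)| = 56

56


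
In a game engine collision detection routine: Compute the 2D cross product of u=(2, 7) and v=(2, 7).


u x v = u_x*v_y - u_y*v_x = 2*7 - 7*2
= 14 - 14 = 0

0


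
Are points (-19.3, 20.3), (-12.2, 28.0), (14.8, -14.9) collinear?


Cross product: ((-12.2)-(-19.3))*((-14.9)-20.3) - (28-20.3)*(14.8-(-19.3))
= -512.49

No, not collinear


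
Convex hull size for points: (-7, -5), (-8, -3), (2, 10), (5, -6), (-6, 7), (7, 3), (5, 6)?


Convex hull vertices (CCW): (-8, -3), (-7, -5), (5, -6), (7, 3), (5, 6), (2, 10), (-6, 7)
Count = 7

7


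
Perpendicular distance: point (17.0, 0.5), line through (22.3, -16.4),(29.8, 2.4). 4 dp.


|cross product| = 226.39
|line direction| = sqrt(409.69) = 20.2408
Distance = 226.39/sqrt(409.69) = 11.1848

11.1848


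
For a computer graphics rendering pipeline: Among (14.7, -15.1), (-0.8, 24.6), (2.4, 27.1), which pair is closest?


d(P0,P1) = 42.6185, d(P0,P2) = 43.956, d(P1,P2) = 4.0608
Closest: P1 and P2

Closest pair: (-0.8, 24.6) and (2.4, 27.1), distance = 4.0608


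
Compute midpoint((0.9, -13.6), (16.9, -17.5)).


M = ((0.9+16.9)/2, ((-13.6)+(-17.5))/2)
= (8.9, -15.55)

(8.9, -15.55)


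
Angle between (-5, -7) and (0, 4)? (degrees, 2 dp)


u.v = -28, |u| = sqrt(74) = 8.6023, |v| = sqrt(16) = 4
cos(theta) = u.v/(|u||v|) = -28/sqrt(1184) = -0.813733
theta = acos(-0.813733) = 144.46 degrees

144.46 degrees


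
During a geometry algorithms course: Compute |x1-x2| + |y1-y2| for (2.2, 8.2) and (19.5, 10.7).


|2.2-19.5| + |8.2-10.7| = 17.3 + 2.5 = 19.8

19.8


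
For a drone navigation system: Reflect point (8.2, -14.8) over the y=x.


Reflection over y=x: (x,y) -> (y,x)
(8.2, -14.8) -> (-14.8, 8.2)

(-14.8, 8.2)


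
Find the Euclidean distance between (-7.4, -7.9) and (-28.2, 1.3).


dx=-20.8, dy=9.2
d^2 = (-20.8)^2 + 9.2^2 = 517.28
d = sqrt(517.28) = 22.7438

22.7438


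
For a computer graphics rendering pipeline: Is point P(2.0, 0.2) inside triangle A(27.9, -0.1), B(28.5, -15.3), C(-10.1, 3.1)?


Cross products: AB x AP = -393.5, BC x BP = -110.7, CA x CP = -71.48
All same sign? yes

Yes, inside


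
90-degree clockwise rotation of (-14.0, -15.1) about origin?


90° CW: (x,y) -> (y, -x)
(-14,-15.1) -> (-15.1, 14)

(-15.1, 14)


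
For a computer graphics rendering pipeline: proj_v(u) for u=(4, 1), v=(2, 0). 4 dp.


u.v = 8, |v| = sqrt(4) = 2
Scalar projection = u.v / |v| = 8 / sqrt(4) = 4

4


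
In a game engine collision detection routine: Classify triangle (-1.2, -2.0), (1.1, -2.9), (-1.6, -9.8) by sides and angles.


Side lengths squared: AB^2=6.1, BC^2=54.9, CA^2=61
Sorted: [6.1, 54.9, 61]
By sides: Scalene, By angles: Right

Scalene, Right


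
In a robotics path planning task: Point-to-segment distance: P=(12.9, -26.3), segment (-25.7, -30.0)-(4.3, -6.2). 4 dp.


Project P onto AB: t = 0.8497 (clamped to [0,1])
Closest point on segment: (-0.2085, -9.7767)
Distance: 21.0915

21.0915


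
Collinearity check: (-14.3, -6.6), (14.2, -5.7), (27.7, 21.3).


Cross product: (14.2-(-14.3))*(21.3-(-6.6)) - ((-5.7)-(-6.6))*(27.7-(-14.3))
= 757.35

No, not collinear


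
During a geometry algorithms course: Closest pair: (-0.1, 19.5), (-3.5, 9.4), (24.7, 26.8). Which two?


d(P0,P1) = 10.6569, d(P0,P2) = 25.8521, d(P1,P2) = 33.1361
Closest: P0 and P1

Closest pair: (-0.1, 19.5) and (-3.5, 9.4), distance = 10.6569


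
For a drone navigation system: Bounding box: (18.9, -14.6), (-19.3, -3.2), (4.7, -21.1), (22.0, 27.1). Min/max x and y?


x range: [-19.3, 22]
y range: [-21.1, 27.1]
Bounding box: (-19.3,-21.1) to (22,27.1)

(-19.3,-21.1) to (22,27.1)


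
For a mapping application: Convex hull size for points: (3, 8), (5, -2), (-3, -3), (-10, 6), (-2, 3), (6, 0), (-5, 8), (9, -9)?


Convex hull vertices (CCW): (-10, 6), (-3, -3), (9, -9), (6, 0), (3, 8), (-5, 8)
Count = 6

6


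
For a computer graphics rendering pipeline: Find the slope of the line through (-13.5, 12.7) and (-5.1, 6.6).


slope = (y2-y1)/(x2-x1) = (6.6-12.7)/((-5.1)-(-13.5)) = (-6.1)/8.4 = -0.7262

-0.7262


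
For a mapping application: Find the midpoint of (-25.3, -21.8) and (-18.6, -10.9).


M = (((-25.3)+(-18.6))/2, ((-21.8)+(-10.9))/2)
= (-21.95, -16.35)

(-21.95, -16.35)


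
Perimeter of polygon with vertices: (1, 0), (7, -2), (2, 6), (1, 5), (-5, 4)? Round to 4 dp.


Sides: (1, 0)->(7, -2): sqrt(40) = 6.324555, (7, -2)->(2, 6): sqrt(89) = 9.433981, (2, 6)->(1, 5): sqrt(2) = 1.414214, (1, 5)->(-5, 4): sqrt(37) = 6.082763, (-5, 4)->(1, 0): sqrt(52) = 7.211103
Sum = 30.466616
Perimeter = 30.4666

30.4666


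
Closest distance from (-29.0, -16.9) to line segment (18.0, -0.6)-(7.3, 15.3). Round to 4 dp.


Project P onto AB: t = 0.6636 (clamped to [0,1])
Closest point on segment: (10.8998, 9.9508)
Distance: 48.0932

48.0932


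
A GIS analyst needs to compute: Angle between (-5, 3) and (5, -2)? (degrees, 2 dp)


u.v = -31, |u| = sqrt(34) = 5.831, |v| = sqrt(29) = 5.3852
cos(theta) = u.v/(|u||v|) = -31/sqrt(986) = -0.987241
theta = acos(-0.987241) = 170.84 degrees

170.84 degrees


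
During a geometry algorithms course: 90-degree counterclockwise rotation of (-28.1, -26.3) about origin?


90° CCW: (x,y) -> (-y, x)
(-28.1,-26.3) -> (26.3, -28.1)

(26.3, -28.1)


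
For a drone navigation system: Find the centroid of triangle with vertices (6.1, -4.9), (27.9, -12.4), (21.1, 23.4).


Centroid = ((x_A+x_B+x_C)/3, (y_A+y_B+y_C)/3)
= ((6.1+27.9+21.1)/3, ((-4.9)+(-12.4)+23.4)/3)
= (18.3667, 2.0333)

(18.3667, 2.0333)


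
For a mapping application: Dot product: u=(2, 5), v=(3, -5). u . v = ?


u . v = u_x*v_x + u_y*v_y = 2*3 + 5*(-5)
= 6 + (-25) = -19

-19


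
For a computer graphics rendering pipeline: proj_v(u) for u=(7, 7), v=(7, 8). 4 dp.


u.v = 105, |v| = sqrt(113) = 10.6301
Scalar projection = u.v / |v| = 105 / sqrt(113) = 9.8776

9.8776


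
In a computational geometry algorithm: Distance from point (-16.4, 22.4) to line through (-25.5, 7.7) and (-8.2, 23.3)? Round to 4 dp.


|cross product| = 112.35
|line direction| = sqrt(542.65) = 23.2948
Distance = 112.35/sqrt(542.65) = 4.823

4.823


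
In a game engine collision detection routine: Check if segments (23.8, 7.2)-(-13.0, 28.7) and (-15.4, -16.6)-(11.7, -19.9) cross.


Cross products: d1=774.34, d2=1235.55, d3=1718.64, d4=1257.43
d1*d2 < 0 and d3*d4 < 0? no

No, they don't intersect


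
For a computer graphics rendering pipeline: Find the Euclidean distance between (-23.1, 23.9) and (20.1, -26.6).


dx=43.2, dy=-50.5
d^2 = 43.2^2 + (-50.5)^2 = 4416.49
d = sqrt(4416.49) = 66.4567

66.4567


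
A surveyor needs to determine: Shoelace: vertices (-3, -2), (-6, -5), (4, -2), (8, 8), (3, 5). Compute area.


Shoelace sum: ((-3)*(-5) - (-6)*(-2)) + ((-6)*(-2) - 4*(-5)) + (4*8 - 8*(-2)) + (8*5 - 3*8) + (3*(-2) - (-3)*5)
= 108
Area = |108|/2 = 54

54


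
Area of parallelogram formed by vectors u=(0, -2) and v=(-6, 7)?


|u x v| = |0*7 - (-2)*(-6)|
= |0 - 12| = 12

12


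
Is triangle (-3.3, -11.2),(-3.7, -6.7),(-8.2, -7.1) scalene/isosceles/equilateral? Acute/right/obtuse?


Side lengths squared: AB^2=20.41, BC^2=20.41, CA^2=40.82
Sorted: [20.41, 20.41, 40.82]
By sides: Isosceles, By angles: Right

Isosceles, Right


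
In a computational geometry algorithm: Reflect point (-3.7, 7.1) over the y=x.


Reflection over y=x: (x,y) -> (y,x)
(-3.7, 7.1) -> (7.1, -3.7)

(7.1, -3.7)


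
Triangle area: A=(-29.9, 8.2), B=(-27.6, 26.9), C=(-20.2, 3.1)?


Area = |x_A(y_B-y_C) + x_B(y_C-y_A) + x_C(y_A-y_B)|/2
= |(-711.62) + 140.76 + 377.74|/2
= 193.12/2 = 96.56

96.56


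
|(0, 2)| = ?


|u| = sqrt(0^2 + 2^2) = sqrt(4) = 2

2


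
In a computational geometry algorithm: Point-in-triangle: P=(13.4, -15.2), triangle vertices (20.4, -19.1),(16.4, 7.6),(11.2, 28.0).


Cross products: AB x AP = 171.3, BC x BP = 179.76, CA x CP = -293.82
All same sign? no

No, outside


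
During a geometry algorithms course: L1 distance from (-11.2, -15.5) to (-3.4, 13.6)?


|(-11.2)-(-3.4)| + |(-15.5)-13.6| = 7.8 + 29.1 = 36.9

36.9


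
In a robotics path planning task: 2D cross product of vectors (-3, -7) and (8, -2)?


u x v = u_x*v_y - u_y*v_x = (-3)*(-2) - (-7)*8
= 6 - (-56) = 62

62


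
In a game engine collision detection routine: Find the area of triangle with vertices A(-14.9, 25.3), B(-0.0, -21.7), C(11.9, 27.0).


Area = |x_A(y_B-y_C) + x_B(y_C-y_A) + x_C(y_A-y_B)|/2
= |725.63 + 0 + 559.3|/2
= 1284.93/2 = 642.465

642.465


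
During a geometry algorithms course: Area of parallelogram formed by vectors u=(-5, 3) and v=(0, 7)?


|u x v| = |(-5)*7 - 3*0|
= |(-35) - 0| = 35

35


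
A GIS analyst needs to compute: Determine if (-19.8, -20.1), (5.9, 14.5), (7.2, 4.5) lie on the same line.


Cross product: (5.9-(-19.8))*(4.5-(-20.1)) - (14.5-(-20.1))*(7.2-(-19.8))
= -301.98

No, not collinear


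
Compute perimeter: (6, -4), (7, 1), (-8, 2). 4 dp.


Sides: (6, -4)->(7, 1): sqrt(26) = 5.09902, (7, 1)->(-8, 2): sqrt(226) = 15.033296, (-8, 2)->(6, -4): sqrt(232) = 15.231546
Sum = 35.363862
Perimeter = 35.3639

35.3639


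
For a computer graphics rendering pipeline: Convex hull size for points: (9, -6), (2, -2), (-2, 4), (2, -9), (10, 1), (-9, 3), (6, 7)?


Convex hull vertices (CCW): (-9, 3), (2, -9), (9, -6), (10, 1), (6, 7)
Count = 5

5


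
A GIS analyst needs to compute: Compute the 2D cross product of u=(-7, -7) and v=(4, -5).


u x v = u_x*v_y - u_y*v_x = (-7)*(-5) - (-7)*4
= 35 - (-28) = 63

63


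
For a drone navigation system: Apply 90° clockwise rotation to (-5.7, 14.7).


90° CW: (x,y) -> (y, -x)
(-5.7,14.7) -> (14.7, 5.7)

(14.7, 5.7)


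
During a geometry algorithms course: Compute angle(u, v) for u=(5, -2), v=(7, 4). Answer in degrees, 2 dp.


u.v = 27, |u| = sqrt(29) = 5.3852, |v| = sqrt(65) = 8.0623
cos(theta) = u.v/(|u||v|) = 27/sqrt(1885) = 0.621882
theta = acos(0.621882) = 51.55 degrees

51.55 degrees


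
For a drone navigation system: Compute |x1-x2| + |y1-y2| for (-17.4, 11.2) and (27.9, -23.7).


|(-17.4)-27.9| + |11.2-(-23.7)| = 45.3 + 34.9 = 80.2

80.2


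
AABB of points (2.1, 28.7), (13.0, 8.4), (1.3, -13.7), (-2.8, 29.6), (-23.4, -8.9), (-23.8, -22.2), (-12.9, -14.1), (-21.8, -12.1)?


x range: [-23.8, 13]
y range: [-22.2, 29.6]
Bounding box: (-23.8,-22.2) to (13,29.6)

(-23.8,-22.2) to (13,29.6)


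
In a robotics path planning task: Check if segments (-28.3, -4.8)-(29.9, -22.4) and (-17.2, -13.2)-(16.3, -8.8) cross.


Cross products: d1=330.24, d2=-515.44, d3=-293.52, d4=552.16
d1*d2 < 0 and d3*d4 < 0? yes

Yes, they intersect


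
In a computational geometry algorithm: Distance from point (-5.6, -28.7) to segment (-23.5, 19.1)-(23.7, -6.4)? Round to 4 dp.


Project P onto AB: t = 0.7171 (clamped to [0,1])
Closest point on segment: (10.3455, 0.8148)
Distance: 33.5467

33.5467


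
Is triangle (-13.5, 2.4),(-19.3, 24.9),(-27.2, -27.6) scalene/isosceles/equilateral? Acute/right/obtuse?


Side lengths squared: AB^2=539.89, BC^2=2818.66, CA^2=1087.69
Sorted: [539.89, 1087.69, 2818.66]
By sides: Scalene, By angles: Obtuse

Scalene, Obtuse


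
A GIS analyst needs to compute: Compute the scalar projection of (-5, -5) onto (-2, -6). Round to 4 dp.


u.v = 40, |v| = sqrt(40) = 6.3246
Scalar projection = u.v / |v| = 40 / sqrt(40) = 6.3246

6.3246


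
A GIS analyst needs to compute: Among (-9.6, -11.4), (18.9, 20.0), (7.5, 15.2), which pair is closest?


d(P0,P1) = 42.4053, d(P0,P2) = 31.6223, d(P1,P2) = 12.3693
Closest: P1 and P2

Closest pair: (18.9, 20.0) and (7.5, 15.2), distance = 12.3693


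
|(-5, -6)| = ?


|u| = sqrt((-5)^2 + (-6)^2) = sqrt(61) = 7.8102

7.8102


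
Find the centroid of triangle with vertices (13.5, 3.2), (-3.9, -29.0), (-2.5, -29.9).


Centroid = ((x_A+x_B+x_C)/3, (y_A+y_B+y_C)/3)
= ((13.5+(-3.9)+(-2.5))/3, (3.2+(-29)+(-29.9))/3)
= (2.3667, -18.5667)

(2.3667, -18.5667)


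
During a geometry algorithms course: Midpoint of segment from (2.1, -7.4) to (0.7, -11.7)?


M = ((2.1+0.7)/2, ((-7.4)+(-11.7))/2)
= (1.4, -9.55)

(1.4, -9.55)


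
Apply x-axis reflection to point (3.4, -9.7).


Reflection over x-axis: (x,y) -> (x,-y)
(3.4, -9.7) -> (3.4, 9.7)

(3.4, 9.7)


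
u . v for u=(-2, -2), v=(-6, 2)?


u . v = u_x*v_x + u_y*v_y = (-2)*(-6) + (-2)*2
= 12 + (-4) = 8

8


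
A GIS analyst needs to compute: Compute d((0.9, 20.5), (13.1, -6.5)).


dx=12.2, dy=-27
d^2 = 12.2^2 + (-27)^2 = 877.84
d = sqrt(877.84) = 29.6284

29.6284


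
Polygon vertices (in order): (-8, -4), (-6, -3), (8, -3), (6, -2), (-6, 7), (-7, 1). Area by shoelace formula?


Shoelace sum: ((-8)*(-3) - (-6)*(-4)) + ((-6)*(-3) - 8*(-3)) + (8*(-2) - 6*(-3)) + (6*7 - (-6)*(-2)) + ((-6)*1 - (-7)*7) + ((-7)*(-4) - (-8)*1)
= 153
Area = |153|/2 = 76.5

76.5


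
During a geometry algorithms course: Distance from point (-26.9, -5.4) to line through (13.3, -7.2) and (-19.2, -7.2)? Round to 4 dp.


|cross product| = 58.5
|line direction| = sqrt(1056.25) = 32.5
Distance = 58.5/sqrt(1056.25) = 1.8

1.8


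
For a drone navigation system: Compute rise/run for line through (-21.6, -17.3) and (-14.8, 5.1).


slope = (y2-y1)/(x2-x1) = (5.1-(-17.3))/((-14.8)-(-21.6)) = 22.4/6.8 = 3.2941

3.2941


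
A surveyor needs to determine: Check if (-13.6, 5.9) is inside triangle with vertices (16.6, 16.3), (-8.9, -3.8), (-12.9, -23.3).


Cross products: AB x AP = -341.82, BC x BP = -130.45, CA x CP = 889.12
All same sign? no

No, outside


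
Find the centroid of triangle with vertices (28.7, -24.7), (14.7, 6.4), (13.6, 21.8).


Centroid = ((x_A+x_B+x_C)/3, (y_A+y_B+y_C)/3)
= ((28.7+14.7+13.6)/3, ((-24.7)+6.4+21.8)/3)
= (19, 1.1667)

(19, 1.1667)


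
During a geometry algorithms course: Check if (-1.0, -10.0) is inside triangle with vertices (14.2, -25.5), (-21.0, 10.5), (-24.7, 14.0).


Cross products: AB x AP = 1.6, BC x BP = 5.85, CA x CP = 2.55
All same sign? yes

Yes, inside


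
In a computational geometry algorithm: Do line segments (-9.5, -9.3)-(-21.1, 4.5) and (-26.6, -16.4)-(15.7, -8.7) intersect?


Cross products: d1=168.66, d2=841.72, d3=318.34, d4=-354.72
d1*d2 < 0 and d3*d4 < 0? no

No, they don't intersect


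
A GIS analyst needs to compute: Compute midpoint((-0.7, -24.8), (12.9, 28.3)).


M = (((-0.7)+12.9)/2, ((-24.8)+28.3)/2)
= (6.1, 1.75)

(6.1, 1.75)


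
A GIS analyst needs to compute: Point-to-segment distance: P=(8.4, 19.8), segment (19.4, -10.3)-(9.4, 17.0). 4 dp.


Project P onto AB: t = 1 (clamped to [0,1])
Closest point on segment: (9.4, 17)
Distance: 2.9732

2.9732


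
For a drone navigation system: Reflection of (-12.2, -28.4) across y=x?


Reflection over y=x: (x,y) -> (y,x)
(-12.2, -28.4) -> (-28.4, -12.2)

(-28.4, -12.2)


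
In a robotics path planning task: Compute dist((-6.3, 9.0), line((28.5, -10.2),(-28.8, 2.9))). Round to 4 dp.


|cross product| = 644.28
|line direction| = sqrt(3454.9) = 58.7784
Distance = 644.28/sqrt(3454.9) = 10.9612

10.9612


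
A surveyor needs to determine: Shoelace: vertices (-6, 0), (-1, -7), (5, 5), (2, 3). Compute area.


Shoelace sum: ((-6)*(-7) - (-1)*0) + ((-1)*5 - 5*(-7)) + (5*3 - 2*5) + (2*0 - (-6)*3)
= 95
Area = |95|/2 = 47.5

47.5


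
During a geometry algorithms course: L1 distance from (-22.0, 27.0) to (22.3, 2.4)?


|(-22)-22.3| + |27-2.4| = 44.3 + 24.6 = 68.9

68.9


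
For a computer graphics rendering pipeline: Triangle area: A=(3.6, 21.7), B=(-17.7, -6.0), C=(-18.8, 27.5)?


Area = |x_A(y_B-y_C) + x_B(y_C-y_A) + x_C(y_A-y_B)|/2
= |(-120.6) + (-102.66) + (-520.76)|/2
= 744.02/2 = 372.01

372.01


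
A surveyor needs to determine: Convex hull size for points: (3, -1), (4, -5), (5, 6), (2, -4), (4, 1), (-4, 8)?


Convex hull vertices (CCW): (-4, 8), (2, -4), (4, -5), (5, 6)
Count = 4

4


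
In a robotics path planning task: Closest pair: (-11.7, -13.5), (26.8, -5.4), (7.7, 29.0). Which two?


d(P0,P1) = 39.3429, d(P0,P2) = 46.7184, d(P1,P2) = 39.3468
Closest: P0 and P1

Closest pair: (-11.7, -13.5) and (26.8, -5.4), distance = 39.3429


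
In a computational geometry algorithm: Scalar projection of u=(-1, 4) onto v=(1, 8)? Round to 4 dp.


u.v = 31, |v| = sqrt(65) = 8.0623
Scalar projection = u.v / |v| = 31 / sqrt(65) = 3.8451

3.8451


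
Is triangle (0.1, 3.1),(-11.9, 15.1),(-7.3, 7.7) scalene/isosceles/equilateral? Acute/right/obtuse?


Side lengths squared: AB^2=288, BC^2=75.92, CA^2=75.92
Sorted: [75.92, 75.92, 288]
By sides: Isosceles, By angles: Obtuse

Isosceles, Obtuse


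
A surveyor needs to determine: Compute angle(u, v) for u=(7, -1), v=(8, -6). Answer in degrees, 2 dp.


u.v = 62, |u| = sqrt(50) = 7.0711, |v| = sqrt(100) = 10
cos(theta) = u.v/(|u||v|) = 62/sqrt(5000) = 0.876812
theta = acos(0.876812) = 28.74 degrees

28.74 degrees


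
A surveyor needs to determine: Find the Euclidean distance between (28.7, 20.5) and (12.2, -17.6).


dx=-16.5, dy=-38.1
d^2 = (-16.5)^2 + (-38.1)^2 = 1723.86
d = sqrt(1723.86) = 41.5194

41.5194


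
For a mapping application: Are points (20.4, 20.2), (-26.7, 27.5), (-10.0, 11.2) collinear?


Cross product: ((-26.7)-20.4)*(11.2-20.2) - (27.5-20.2)*((-10)-20.4)
= 645.82

No, not collinear


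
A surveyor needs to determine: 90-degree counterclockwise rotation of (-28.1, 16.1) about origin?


90° CCW: (x,y) -> (-y, x)
(-28.1,16.1) -> (-16.1, -28.1)

(-16.1, -28.1)


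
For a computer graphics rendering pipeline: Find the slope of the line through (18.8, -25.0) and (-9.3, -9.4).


slope = (y2-y1)/(x2-x1) = ((-9.4)-(-25))/((-9.3)-18.8) = 15.6/(-28.1) = -0.5552

-0.5552


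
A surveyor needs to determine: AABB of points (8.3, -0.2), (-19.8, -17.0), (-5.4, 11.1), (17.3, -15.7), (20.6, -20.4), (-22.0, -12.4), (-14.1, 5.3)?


x range: [-22, 20.6]
y range: [-20.4, 11.1]
Bounding box: (-22,-20.4) to (20.6,11.1)

(-22,-20.4) to (20.6,11.1)


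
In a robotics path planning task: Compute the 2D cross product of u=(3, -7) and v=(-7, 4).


u x v = u_x*v_y - u_y*v_x = 3*4 - (-7)*(-7)
= 12 - 49 = -37

-37


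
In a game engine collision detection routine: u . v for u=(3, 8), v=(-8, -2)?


u . v = u_x*v_x + u_y*v_y = 3*(-8) + 8*(-2)
= (-24) + (-16) = -40

-40


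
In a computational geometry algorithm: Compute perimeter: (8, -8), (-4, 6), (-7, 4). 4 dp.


Sides: (8, -8)->(-4, 6): sqrt(340) = 18.439089, (-4, 6)->(-7, 4): sqrt(13) = 3.605551, (-7, 4)->(8, -8): sqrt(369) = 19.209373
Sum = 41.254013
Perimeter = 41.254

41.254


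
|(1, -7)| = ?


|u| = sqrt(1^2 + (-7)^2) = sqrt(50) = 7.0711

7.0711


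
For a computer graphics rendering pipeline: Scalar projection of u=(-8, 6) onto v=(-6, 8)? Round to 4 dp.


u.v = 96, |v| = sqrt(100) = 10
Scalar projection = u.v / |v| = 96 / sqrt(100) = 9.6

9.6


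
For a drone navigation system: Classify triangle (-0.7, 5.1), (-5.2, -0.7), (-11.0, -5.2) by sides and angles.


Side lengths squared: AB^2=53.89, BC^2=53.89, CA^2=212.18
Sorted: [53.89, 53.89, 212.18]
By sides: Isosceles, By angles: Obtuse

Isosceles, Obtuse


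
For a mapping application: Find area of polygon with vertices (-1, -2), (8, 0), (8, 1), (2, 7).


Shoelace sum: ((-1)*0 - 8*(-2)) + (8*1 - 8*0) + (8*7 - 2*1) + (2*(-2) - (-1)*7)
= 81
Area = |81|/2 = 40.5

40.5


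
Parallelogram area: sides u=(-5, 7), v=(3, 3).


|u x v| = |(-5)*3 - 7*3|
= |(-15) - 21| = 36

36


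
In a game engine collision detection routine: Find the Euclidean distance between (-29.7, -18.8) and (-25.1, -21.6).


dx=4.6, dy=-2.8
d^2 = 4.6^2 + (-2.8)^2 = 29
d = sqrt(29) = 5.3852

5.3852


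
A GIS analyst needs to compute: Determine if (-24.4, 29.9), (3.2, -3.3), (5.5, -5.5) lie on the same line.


Cross product: (3.2-(-24.4))*((-5.5)-29.9) - ((-3.3)-29.9)*(5.5-(-24.4))
= 15.64

No, not collinear


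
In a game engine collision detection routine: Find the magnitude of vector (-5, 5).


|u| = sqrt((-5)^2 + 5^2) = sqrt(50) = 7.0711

7.0711


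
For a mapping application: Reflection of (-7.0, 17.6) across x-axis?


Reflection over x-axis: (x,y) -> (x,-y)
(-7, 17.6) -> (-7, -17.6)

(-7, -17.6)


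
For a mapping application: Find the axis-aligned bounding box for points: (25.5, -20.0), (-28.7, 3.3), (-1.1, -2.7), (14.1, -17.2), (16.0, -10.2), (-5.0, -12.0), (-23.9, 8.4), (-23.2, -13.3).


x range: [-28.7, 25.5]
y range: [-20, 8.4]
Bounding box: (-28.7,-20) to (25.5,8.4)

(-28.7,-20) to (25.5,8.4)


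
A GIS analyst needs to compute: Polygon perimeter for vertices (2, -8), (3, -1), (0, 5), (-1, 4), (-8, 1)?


Sides: (2, -8)->(3, -1): sqrt(50) = 7.071068, (3, -1)->(0, 5): sqrt(45) = 6.708204, (0, 5)->(-1, 4): sqrt(2) = 1.414214, (-1, 4)->(-8, 1): sqrt(58) = 7.615773, (-8, 1)->(2, -8): sqrt(181) = 13.453624
Sum = 36.262883
Perimeter = 36.2629

36.2629


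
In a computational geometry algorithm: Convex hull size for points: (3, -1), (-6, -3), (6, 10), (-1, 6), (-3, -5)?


Convex hull vertices (CCW): (-6, -3), (-3, -5), (3, -1), (6, 10), (-1, 6)
Count = 5

5


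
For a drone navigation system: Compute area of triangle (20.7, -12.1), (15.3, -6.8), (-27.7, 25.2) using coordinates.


Area = |x_A(y_B-y_C) + x_B(y_C-y_A) + x_C(y_A-y_B)|/2
= |(-662.4) + 570.69 + 146.81|/2
= 55.1/2 = 27.55

27.55


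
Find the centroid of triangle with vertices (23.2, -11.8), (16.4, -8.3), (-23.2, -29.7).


Centroid = ((x_A+x_B+x_C)/3, (y_A+y_B+y_C)/3)
= ((23.2+16.4+(-23.2))/3, ((-11.8)+(-8.3)+(-29.7))/3)
= (5.4667, -16.6)

(5.4667, -16.6)


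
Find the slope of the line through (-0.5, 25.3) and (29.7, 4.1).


slope = (y2-y1)/(x2-x1) = (4.1-25.3)/(29.7-(-0.5)) = (-21.2)/30.2 = -0.702

-0.702


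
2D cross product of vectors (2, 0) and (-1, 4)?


u x v = u_x*v_y - u_y*v_x = 2*4 - 0*(-1)
= 8 - 0 = 8

8


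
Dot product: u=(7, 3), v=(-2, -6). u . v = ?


u . v = u_x*v_x + u_y*v_y = 7*(-2) + 3*(-6)
= (-14) + (-18) = -32

-32


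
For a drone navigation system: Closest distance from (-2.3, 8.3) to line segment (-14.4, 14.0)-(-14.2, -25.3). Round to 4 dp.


Project P onto AB: t = 0.1466 (clamped to [0,1])
Closest point on segment: (-14.3707, 8.2386)
Distance: 12.0708

12.0708


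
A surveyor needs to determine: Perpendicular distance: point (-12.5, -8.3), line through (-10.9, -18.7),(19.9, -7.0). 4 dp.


|cross product| = 339.04
|line direction| = sqrt(1085.53) = 32.9474
Distance = 339.04/sqrt(1085.53) = 10.2903

10.2903


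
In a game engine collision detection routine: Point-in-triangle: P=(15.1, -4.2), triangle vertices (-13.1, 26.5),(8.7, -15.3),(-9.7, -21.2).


Cross products: AB x AP = 509.5, BC x BP = -166.48, CA x CP = -1240.76
All same sign? no

No, outside


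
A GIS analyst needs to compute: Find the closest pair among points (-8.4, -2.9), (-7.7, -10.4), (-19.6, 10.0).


d(P0,P1) = 7.5326, d(P0,P2) = 17.0836, d(P1,P2) = 23.6172
Closest: P0 and P1

Closest pair: (-8.4, -2.9) and (-7.7, -10.4), distance = 7.5326


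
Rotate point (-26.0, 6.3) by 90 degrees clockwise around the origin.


90° CW: (x,y) -> (y, -x)
(-26,6.3) -> (6.3, 26)

(6.3, 26)


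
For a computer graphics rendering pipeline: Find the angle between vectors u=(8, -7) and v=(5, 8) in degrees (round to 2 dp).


u.v = -16, |u| = sqrt(113) = 10.6301, |v| = sqrt(89) = 9.434
cos(theta) = u.v/(|u||v|) = -16/sqrt(10057) = -0.159546
theta = acos(-0.159546) = 99.18 degrees

99.18 degrees


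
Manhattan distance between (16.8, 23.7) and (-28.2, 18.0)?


|16.8-(-28.2)| + |23.7-18| = 45 + 5.7 = 50.7

50.7


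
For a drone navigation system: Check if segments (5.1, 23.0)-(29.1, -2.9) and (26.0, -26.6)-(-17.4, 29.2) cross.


Cross products: d1=-986.42, d2=-1201.56, d3=-649.09, d4=-433.95
d1*d2 < 0 and d3*d4 < 0? no

No, they don't intersect


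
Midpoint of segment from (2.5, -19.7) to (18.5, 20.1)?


M = ((2.5+18.5)/2, ((-19.7)+20.1)/2)
= (10.5, 0.2)

(10.5, 0.2)


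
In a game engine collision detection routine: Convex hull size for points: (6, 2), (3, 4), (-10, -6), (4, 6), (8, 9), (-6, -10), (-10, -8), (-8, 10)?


Convex hull vertices (CCW): (-10, -8), (-6, -10), (6, 2), (8, 9), (-8, 10), (-10, -6)
Count = 6

6


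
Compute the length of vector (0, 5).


|u| = sqrt(0^2 + 5^2) = sqrt(25) = 5

5


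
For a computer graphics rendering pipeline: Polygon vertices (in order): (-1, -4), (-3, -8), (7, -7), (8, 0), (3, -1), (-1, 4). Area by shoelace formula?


Shoelace sum: ((-1)*(-8) - (-3)*(-4)) + ((-3)*(-7) - 7*(-8)) + (7*0 - 8*(-7)) + (8*(-1) - 3*0) + (3*4 - (-1)*(-1)) + ((-1)*(-4) - (-1)*4)
= 140
Area = |140|/2 = 70

70


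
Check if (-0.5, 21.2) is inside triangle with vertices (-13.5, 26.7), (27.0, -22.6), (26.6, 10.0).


Cross products: AB x AP = 418.15, BC x BP = 878.98, CA x CP = 3.45
All same sign? yes

Yes, inside


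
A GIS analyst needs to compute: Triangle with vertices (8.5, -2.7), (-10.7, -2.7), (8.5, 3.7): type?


Side lengths squared: AB^2=368.64, BC^2=409.6, CA^2=40.96
Sorted: [40.96, 368.64, 409.6]
By sides: Scalene, By angles: Right

Scalene, Right


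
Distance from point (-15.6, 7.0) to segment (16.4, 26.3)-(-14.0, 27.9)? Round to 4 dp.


Project P onto AB: t = 1 (clamped to [0,1])
Closest point on segment: (-14, 27.9)
Distance: 20.9612

20.9612


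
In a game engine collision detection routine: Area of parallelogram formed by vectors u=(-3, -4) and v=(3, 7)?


|u x v| = |(-3)*7 - (-4)*3|
= |(-21) - (-12)| = 9

9


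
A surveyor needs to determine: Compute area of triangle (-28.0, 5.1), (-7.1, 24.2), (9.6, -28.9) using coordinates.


Area = |x_A(y_B-y_C) + x_B(y_C-y_A) + x_C(y_A-y_B)|/2
= |(-1486.8) + 241.4 + (-183.36)|/2
= 1428.76/2 = 714.38

714.38


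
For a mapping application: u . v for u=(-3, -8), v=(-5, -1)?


u . v = u_x*v_x + u_y*v_y = (-3)*(-5) + (-8)*(-1)
= 15 + 8 = 23

23


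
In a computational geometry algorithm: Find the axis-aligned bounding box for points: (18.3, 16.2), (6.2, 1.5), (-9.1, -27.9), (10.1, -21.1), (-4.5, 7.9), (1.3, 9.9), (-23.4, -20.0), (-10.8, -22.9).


x range: [-23.4, 18.3]
y range: [-27.9, 16.2]
Bounding box: (-23.4,-27.9) to (18.3,16.2)

(-23.4,-27.9) to (18.3,16.2)


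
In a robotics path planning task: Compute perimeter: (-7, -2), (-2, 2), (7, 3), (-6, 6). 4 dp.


Sides: (-7, -2)->(-2, 2): sqrt(41) = 6.403124, (-2, 2)->(7, 3): sqrt(82) = 9.055385, (7, 3)->(-6, 6): sqrt(178) = 13.341664, (-6, 6)->(-7, -2): sqrt(65) = 8.062258
Sum = 36.862431
Perimeter = 36.8624

36.8624


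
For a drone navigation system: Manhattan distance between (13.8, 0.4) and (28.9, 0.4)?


|13.8-28.9| + |0.4-0.4| = 15.1 + 0 = 15.1

15.1


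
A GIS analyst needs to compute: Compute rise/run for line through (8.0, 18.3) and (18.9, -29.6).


slope = (y2-y1)/(x2-x1) = ((-29.6)-18.3)/(18.9-8) = (-47.9)/10.9 = -4.3945

-4.3945


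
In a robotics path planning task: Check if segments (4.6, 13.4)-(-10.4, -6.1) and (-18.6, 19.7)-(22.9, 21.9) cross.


Cross products: d1=-312.49, d2=-1088.74, d3=-546.9, d4=229.35
d1*d2 < 0 and d3*d4 < 0? no

No, they don't intersect


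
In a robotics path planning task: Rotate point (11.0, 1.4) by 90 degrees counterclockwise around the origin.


90° CCW: (x,y) -> (-y, x)
(11,1.4) -> (-1.4, 11)

(-1.4, 11)


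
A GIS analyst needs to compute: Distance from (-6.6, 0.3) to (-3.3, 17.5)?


dx=3.3, dy=17.2
d^2 = 3.3^2 + 17.2^2 = 306.73
d = sqrt(306.73) = 17.5137

17.5137


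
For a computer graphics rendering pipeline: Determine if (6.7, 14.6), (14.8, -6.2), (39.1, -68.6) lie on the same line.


Cross product: (14.8-6.7)*((-68.6)-14.6) - ((-6.2)-14.6)*(39.1-6.7)
= 0

Yes, collinear


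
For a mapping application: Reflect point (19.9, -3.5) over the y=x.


Reflection over y=x: (x,y) -> (y,x)
(19.9, -3.5) -> (-3.5, 19.9)

(-3.5, 19.9)


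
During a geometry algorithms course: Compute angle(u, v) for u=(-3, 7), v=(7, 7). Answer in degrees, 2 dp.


u.v = 28, |u| = sqrt(58) = 7.6158, |v| = sqrt(98) = 9.8995
cos(theta) = u.v/(|u||v|) = 28/sqrt(5684) = 0.371391
theta = acos(0.371391) = 68.2 degrees

68.2 degrees


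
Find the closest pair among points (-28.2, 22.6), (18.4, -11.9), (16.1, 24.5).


d(P0,P1) = 57.9811, d(P0,P2) = 44.3407, d(P1,P2) = 36.4726
Closest: P1 and P2

Closest pair: (18.4, -11.9) and (16.1, 24.5), distance = 36.4726


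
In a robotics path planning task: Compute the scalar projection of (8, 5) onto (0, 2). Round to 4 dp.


u.v = 10, |v| = sqrt(4) = 2
Scalar projection = u.v / |v| = 10 / sqrt(4) = 5

5


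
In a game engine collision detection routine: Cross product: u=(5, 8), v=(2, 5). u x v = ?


u x v = u_x*v_y - u_y*v_x = 5*5 - 8*2
= 25 - 16 = 9

9


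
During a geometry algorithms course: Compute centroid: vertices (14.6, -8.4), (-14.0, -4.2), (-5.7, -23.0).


Centroid = ((x_A+x_B+x_C)/3, (y_A+y_B+y_C)/3)
= ((14.6+(-14)+(-5.7))/3, ((-8.4)+(-4.2)+(-23))/3)
= (-1.7, -11.8667)

(-1.7, -11.8667)


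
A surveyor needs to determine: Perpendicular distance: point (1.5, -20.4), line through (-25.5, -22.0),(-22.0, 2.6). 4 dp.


|cross product| = 658.6
|line direction| = sqrt(617.41) = 24.8477
Distance = 658.6/sqrt(617.41) = 26.5054

26.5054


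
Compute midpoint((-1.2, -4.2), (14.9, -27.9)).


M = (((-1.2)+14.9)/2, ((-4.2)+(-27.9))/2)
= (6.85, -16.05)

(6.85, -16.05)


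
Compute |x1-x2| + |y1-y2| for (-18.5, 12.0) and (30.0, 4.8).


|(-18.5)-30| + |12-4.8| = 48.5 + 7.2 = 55.7

55.7


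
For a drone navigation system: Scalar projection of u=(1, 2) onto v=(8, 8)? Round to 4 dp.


u.v = 24, |v| = sqrt(128) = 11.3137
Scalar projection = u.v / |v| = 24 / sqrt(128) = 2.1213

2.1213


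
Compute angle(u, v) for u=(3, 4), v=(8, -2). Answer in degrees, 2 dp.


u.v = 16, |u| = sqrt(25) = 5, |v| = sqrt(68) = 8.2462
cos(theta) = u.v/(|u||v|) = 16/sqrt(1700) = 0.388057
theta = acos(0.388057) = 67.17 degrees

67.17 degrees


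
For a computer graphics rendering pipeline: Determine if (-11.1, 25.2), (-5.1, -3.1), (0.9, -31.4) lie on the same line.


Cross product: ((-5.1)-(-11.1))*((-31.4)-25.2) - ((-3.1)-25.2)*(0.9-(-11.1))
= 0

Yes, collinear


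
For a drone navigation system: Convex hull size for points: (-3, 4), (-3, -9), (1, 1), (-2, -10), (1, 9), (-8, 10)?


Convex hull vertices (CCW): (-8, 10), (-3, -9), (-2, -10), (1, 1), (1, 9)
Count = 5

5


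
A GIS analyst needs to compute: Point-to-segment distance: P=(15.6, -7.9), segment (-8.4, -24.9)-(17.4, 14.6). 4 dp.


Project P onto AB: t = 0.5799 (clamped to [0,1])
Closest point on segment: (6.5603, -1.9956)
Distance: 10.7971

10.7971


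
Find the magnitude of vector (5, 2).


|u| = sqrt(5^2 + 2^2) = sqrt(29) = 5.3852

5.3852


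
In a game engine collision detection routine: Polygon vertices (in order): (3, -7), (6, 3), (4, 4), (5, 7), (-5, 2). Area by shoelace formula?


Shoelace sum: (3*3 - 6*(-7)) + (6*4 - 4*3) + (4*7 - 5*4) + (5*2 - (-5)*7) + ((-5)*(-7) - 3*2)
= 145
Area = |145|/2 = 72.5

72.5


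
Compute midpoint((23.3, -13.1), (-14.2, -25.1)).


M = ((23.3+(-14.2))/2, ((-13.1)+(-25.1))/2)
= (4.55, -19.1)

(4.55, -19.1)


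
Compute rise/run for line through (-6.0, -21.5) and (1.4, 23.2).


slope = (y2-y1)/(x2-x1) = (23.2-(-21.5))/(1.4-(-6)) = 44.7/7.4 = 6.0405

6.0405


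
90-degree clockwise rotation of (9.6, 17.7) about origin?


90° CW: (x,y) -> (y, -x)
(9.6,17.7) -> (17.7, -9.6)

(17.7, -9.6)


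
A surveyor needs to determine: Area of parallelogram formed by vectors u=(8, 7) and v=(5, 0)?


|u x v| = |8*0 - 7*5|
= |0 - 35| = 35

35


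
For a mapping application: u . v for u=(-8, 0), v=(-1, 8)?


u . v = u_x*v_x + u_y*v_y = (-8)*(-1) + 0*8
= 8 + 0 = 8

8


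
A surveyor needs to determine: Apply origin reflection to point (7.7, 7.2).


Reflection over origin: (x,y) -> (-x,-y)
(7.7, 7.2) -> (-7.7, -7.2)

(-7.7, -7.2)


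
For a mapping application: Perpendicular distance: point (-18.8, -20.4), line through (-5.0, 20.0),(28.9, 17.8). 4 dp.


|cross product| = 1399.92
|line direction| = sqrt(1154.05) = 33.9713
Distance = 1399.92/sqrt(1154.05) = 41.2089

41.2089


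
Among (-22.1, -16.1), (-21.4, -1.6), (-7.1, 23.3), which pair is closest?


d(P0,P1) = 14.5169, d(P0,P2) = 42.1587, d(P1,P2) = 28.7141
Closest: P0 and P1

Closest pair: (-22.1, -16.1) and (-21.4, -1.6), distance = 14.5169


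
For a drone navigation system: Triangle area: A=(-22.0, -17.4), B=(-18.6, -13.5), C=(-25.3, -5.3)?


Area = |x_A(y_B-y_C) + x_B(y_C-y_A) + x_C(y_A-y_B)|/2
= |180.4 + (-225.06) + 98.67|/2
= 54.01/2 = 27.005

27.005


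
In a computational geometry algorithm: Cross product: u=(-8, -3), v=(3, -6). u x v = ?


u x v = u_x*v_y - u_y*v_x = (-8)*(-6) - (-3)*3
= 48 - (-9) = 57

57


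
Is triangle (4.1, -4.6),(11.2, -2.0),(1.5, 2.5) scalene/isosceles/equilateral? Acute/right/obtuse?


Side lengths squared: AB^2=57.17, BC^2=114.34, CA^2=57.17
Sorted: [57.17, 57.17, 114.34]
By sides: Isosceles, By angles: Right

Isosceles, Right


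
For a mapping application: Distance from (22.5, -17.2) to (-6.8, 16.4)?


dx=-29.3, dy=33.6
d^2 = (-29.3)^2 + 33.6^2 = 1987.45
d = sqrt(1987.45) = 44.5808

44.5808


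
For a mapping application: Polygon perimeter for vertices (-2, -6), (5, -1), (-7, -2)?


Sides: (-2, -6)->(5, -1): sqrt(74) = 8.602325, (5, -1)->(-7, -2): sqrt(145) = 12.041595, (-7, -2)->(-2, -6): sqrt(41) = 6.403124
Sum = 27.047044
Perimeter = 27.047

27.047


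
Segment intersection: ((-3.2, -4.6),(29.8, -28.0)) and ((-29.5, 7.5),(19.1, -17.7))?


Cross products: d1=74.7, d2=-230.94, d3=-216.12, d4=89.52
d1*d2 < 0 and d3*d4 < 0? yes

Yes, they intersect


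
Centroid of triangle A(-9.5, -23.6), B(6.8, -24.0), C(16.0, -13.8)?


Centroid = ((x_A+x_B+x_C)/3, (y_A+y_B+y_C)/3)
= (((-9.5)+6.8+16)/3, ((-23.6)+(-24)+(-13.8))/3)
= (4.4333, -20.4667)

(4.4333, -20.4667)


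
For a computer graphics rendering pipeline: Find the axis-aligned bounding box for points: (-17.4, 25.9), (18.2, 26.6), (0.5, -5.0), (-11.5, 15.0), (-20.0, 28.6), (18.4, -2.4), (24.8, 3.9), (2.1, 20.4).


x range: [-20, 24.8]
y range: [-5, 28.6]
Bounding box: (-20,-5) to (24.8,28.6)

(-20,-5) to (24.8,28.6)


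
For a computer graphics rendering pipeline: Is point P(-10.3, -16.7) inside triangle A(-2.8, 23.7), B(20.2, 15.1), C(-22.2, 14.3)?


Cross products: AB x AP = -993.7, BC x BP = 1323.92, CA x CP = -713.26
All same sign? no

No, outside


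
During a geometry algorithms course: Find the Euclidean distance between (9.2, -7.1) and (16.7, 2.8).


dx=7.5, dy=9.9
d^2 = 7.5^2 + 9.9^2 = 154.26
d = sqrt(154.26) = 12.4201

12.4201


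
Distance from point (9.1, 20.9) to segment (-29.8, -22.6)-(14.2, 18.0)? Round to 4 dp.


Project P onto AB: t = 0.9702 (clamped to [0,1])
Closest point on segment: (12.8907, 16.7919)
Distance: 5.5898

5.5898


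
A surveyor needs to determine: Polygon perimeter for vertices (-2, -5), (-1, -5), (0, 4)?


Sides: (-2, -5)->(-1, -5): sqrt(1) = 1, (-1, -5)->(0, 4): sqrt(82) = 9.055385, (0, 4)->(-2, -5): sqrt(85) = 9.219544
Sum = 19.274929
Perimeter = 19.2749

19.2749


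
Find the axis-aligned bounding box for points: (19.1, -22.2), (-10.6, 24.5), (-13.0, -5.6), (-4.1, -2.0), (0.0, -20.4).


x range: [-13, 19.1]
y range: [-22.2, 24.5]
Bounding box: (-13,-22.2) to (19.1,24.5)

(-13,-22.2) to (19.1,24.5)


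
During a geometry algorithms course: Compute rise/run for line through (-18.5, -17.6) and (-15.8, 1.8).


slope = (y2-y1)/(x2-x1) = (1.8-(-17.6))/((-15.8)-(-18.5)) = 19.4/2.7 = 7.1852

7.1852


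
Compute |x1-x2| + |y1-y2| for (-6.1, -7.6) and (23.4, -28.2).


|(-6.1)-23.4| + |(-7.6)-(-28.2)| = 29.5 + 20.6 = 50.1

50.1


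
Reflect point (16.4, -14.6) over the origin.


Reflection over origin: (x,y) -> (-x,-y)
(16.4, -14.6) -> (-16.4, 14.6)

(-16.4, 14.6)


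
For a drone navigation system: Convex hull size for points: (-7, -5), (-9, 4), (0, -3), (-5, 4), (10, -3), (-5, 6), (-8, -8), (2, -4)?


Convex hull vertices (CCW): (-9, 4), (-8, -8), (10, -3), (-5, 6)
Count = 4

4


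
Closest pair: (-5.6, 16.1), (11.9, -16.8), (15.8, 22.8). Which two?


d(P0,P1) = 37.2647, d(P0,P2) = 22.4243, d(P1,P2) = 39.7916
Closest: P0 and P2

Closest pair: (-5.6, 16.1) and (15.8, 22.8), distance = 22.4243


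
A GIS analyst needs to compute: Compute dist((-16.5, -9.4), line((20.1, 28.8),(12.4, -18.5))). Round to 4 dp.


|cross product| = 1437.04
|line direction| = sqrt(2296.58) = 47.9226
Distance = 1437.04/sqrt(2296.58) = 29.9867

29.9867


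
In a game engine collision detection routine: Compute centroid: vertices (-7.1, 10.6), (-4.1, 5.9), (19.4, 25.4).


Centroid = ((x_A+x_B+x_C)/3, (y_A+y_B+y_C)/3)
= (((-7.1)+(-4.1)+19.4)/3, (10.6+5.9+25.4)/3)
= (2.7333, 13.9667)

(2.7333, 13.9667)


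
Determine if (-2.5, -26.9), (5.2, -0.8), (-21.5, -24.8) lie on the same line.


Cross product: (5.2-(-2.5))*((-24.8)-(-26.9)) - ((-0.8)-(-26.9))*((-21.5)-(-2.5))
= 512.07

No, not collinear


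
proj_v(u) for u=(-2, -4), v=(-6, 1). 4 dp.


u.v = 8, |v| = sqrt(37) = 6.0828
Scalar projection = u.v / |v| = 8 / sqrt(37) = 1.3152

1.3152


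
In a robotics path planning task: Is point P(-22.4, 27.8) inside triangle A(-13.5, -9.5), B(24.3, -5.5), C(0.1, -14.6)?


Cross products: AB x AP = 1445.54, BC x BP = -1230.83, CA x CP = -461.89
All same sign? no

No, outside


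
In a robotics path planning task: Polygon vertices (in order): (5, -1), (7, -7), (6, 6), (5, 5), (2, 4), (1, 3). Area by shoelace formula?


Shoelace sum: (5*(-7) - 7*(-1)) + (7*6 - 6*(-7)) + (6*5 - 5*6) + (5*4 - 2*5) + (2*3 - 1*4) + (1*(-1) - 5*3)
= 52
Area = |52|/2 = 26

26


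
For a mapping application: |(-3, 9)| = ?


|u| = sqrt((-3)^2 + 9^2) = sqrt(90) = 9.4868

9.4868


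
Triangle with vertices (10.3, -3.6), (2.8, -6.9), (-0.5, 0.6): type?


Side lengths squared: AB^2=67.14, BC^2=67.14, CA^2=134.28
Sorted: [67.14, 67.14, 134.28]
By sides: Isosceles, By angles: Right

Isosceles, Right


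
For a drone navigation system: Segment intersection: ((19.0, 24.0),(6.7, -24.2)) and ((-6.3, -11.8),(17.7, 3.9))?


Cross products: d1=461.99, d2=-501.7, d3=-779.12, d4=184.57
d1*d2 < 0 and d3*d4 < 0? yes

Yes, they intersect


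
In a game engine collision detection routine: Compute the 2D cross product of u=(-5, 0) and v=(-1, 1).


u x v = u_x*v_y - u_y*v_x = (-5)*1 - 0*(-1)
= (-5) - 0 = -5

-5


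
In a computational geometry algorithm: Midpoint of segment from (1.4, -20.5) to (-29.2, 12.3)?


M = ((1.4+(-29.2))/2, ((-20.5)+12.3)/2)
= (-13.9, -4.1)

(-13.9, -4.1)


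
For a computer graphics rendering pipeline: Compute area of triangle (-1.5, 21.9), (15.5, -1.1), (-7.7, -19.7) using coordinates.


Area = |x_A(y_B-y_C) + x_B(y_C-y_A) + x_C(y_A-y_B)|/2
= |(-27.9) + (-644.8) + (-177.1)|/2
= 849.8/2 = 424.9

424.9


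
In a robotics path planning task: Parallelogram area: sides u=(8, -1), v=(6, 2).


|u x v| = |8*2 - (-1)*6|
= |16 - (-6)| = 22

22
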